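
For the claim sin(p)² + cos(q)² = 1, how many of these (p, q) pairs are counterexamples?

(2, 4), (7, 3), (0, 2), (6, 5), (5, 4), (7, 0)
6

Testing each pair:
(2, 4): LHS = cos(4)² + sin(2)² ≈ 1.254, RHS = 1 → counterexample
(7, 3): LHS = sin(7)² + cos(3)² ≈ 1.412, RHS = 1 → counterexample
(0, 2): LHS = cos(2)² ≈ 0.1732, RHS = 1 → counterexample
(6, 5): LHS = sin(6)² + cos(5)² ≈ 0.1585, RHS = 1 → counterexample
(5, 4): LHS = cos(4)² + sin(5)² ≈ 1.347, RHS = 1 → counterexample
(7, 0): LHS = sin(7)² + 1 ≈ 1.432, RHS = 1 → counterexample

That makes 6 counterexamples.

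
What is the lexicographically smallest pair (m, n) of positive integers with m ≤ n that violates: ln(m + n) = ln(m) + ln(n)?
(m, n) = (1, 1)

Substituting (1, 1) into the claim:
LHS = ln(1 + 1) = ln(2) ≈ 0.6931
RHS = ln(1) + ln(1) = 0

Since LHS ≠ RHS, this pair disproves the claim, and no lexicographically smaller pair (m ≤ n, positive integers) does.

For instance (8, 8) is also a counterexample (LHS = ln(16) ≈ 2.773, RHS = 2·ln(8) ≈ 4.159), but it's lexicographically larger.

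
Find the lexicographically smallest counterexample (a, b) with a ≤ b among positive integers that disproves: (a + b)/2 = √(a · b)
(a, b) = (1, 2)

At (1, 1): both sides equal 1, so it holds there.

Substituting (1, 2) into the claim:
LHS = (1 + 2)/2 = 3/2
RHS = √(1 · 2) = √(2) ≈ 1.414

Since LHS ≠ RHS, this pair disproves the claim, and no lexicographically smaller pair (a ≤ b, positive integers) does.

For instance (1, 3) is also a counterexample (LHS = 2, RHS = √(3) ≈ 1.732), but it's lexicographically larger.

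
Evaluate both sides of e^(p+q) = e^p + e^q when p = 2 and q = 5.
LHS = e^(2+5) = e^7 ≈ 1097
RHS = e^2 + e^5 ≈ 155.8

LHS ≠ RHS (they differ by about 940.8), so the equation does not hold here.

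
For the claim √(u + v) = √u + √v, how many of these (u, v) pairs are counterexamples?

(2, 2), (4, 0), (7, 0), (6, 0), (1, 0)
1

Testing each pair:
(2, 2): LHS = 2, RHS = 2·√(2) ≈ 2.828 → counterexample
(4, 0): LHS = 2, RHS = 2 → satisfies claim
(7, 0): LHS = √(7) ≈ 2.646, RHS = √(7) ≈ 2.646 → satisfies claim
(6, 0): LHS = √(6) ≈ 2.449, RHS = √(6) ≈ 2.449 → satisfies claim
(1, 0): LHS = 1, RHS = 1 → satisfies claim

That makes 1 counterexample.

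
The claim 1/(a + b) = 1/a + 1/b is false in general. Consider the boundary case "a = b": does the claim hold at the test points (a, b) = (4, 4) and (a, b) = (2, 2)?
No, fails at both test points

At (4, 4): LHS = 1/8 ≠ RHS = 1/2
At (2, 2): LHS = 1/4 ≠ RHS = 1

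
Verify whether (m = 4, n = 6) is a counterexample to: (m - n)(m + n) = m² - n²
Substituting m = 4, n = 6:
LHS = (4 - 6)(4 + 6) = -20
RHS = 4² - 6² = -20

The sides agree, so this pair does not disprove the claim.

Answer: No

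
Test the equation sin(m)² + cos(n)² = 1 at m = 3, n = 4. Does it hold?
Substituting m = 3, n = 4:

LHS = sin(3)² + cos(4)² ≈ 0.4472
RHS = 1

LHS ≠ RHS, so the equation does not hold at this point.

Answer: Fails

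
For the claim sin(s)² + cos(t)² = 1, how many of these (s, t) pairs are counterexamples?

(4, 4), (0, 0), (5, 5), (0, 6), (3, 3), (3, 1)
2

Testing each pair:
(4, 4): LHS = cos(4)² + sin(4)² = 1, RHS = 1 → satisfies claim
(0, 0): LHS = 1, RHS = 1 → satisfies claim
(5, 5): LHS = cos(5)² + sin(5)² = 1, RHS = 1 → satisfies claim
(0, 6): LHS = cos(6)² ≈ 0.9219, RHS = 1 → counterexample
(3, 3): LHS = sin(3)² + cos(3)² = 1, RHS = 1 → satisfies claim
(3, 1): LHS = sin(3)² + cos(1)² ≈ 0.3118, RHS = 1 → counterexample

That makes 2 counterexamples.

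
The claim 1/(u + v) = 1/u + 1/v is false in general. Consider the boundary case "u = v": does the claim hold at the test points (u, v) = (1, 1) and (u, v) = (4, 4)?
No, fails at both test points

At (1, 1): LHS = 1/2 ≠ RHS = 2
At (4, 4): LHS = 1/8 ≠ RHS = 1/2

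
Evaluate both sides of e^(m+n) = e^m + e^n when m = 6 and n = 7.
LHS = e^(6+7) = e^13 ≈ 442413.4
RHS = e^6 + e^7 ≈ 1500

LHS ≠ RHS (they differ by about 440913.3), so the equation does not hold here.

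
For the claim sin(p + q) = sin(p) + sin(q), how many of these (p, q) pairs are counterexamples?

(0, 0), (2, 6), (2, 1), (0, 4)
Testing each pair:
(0, 0): LHS = 0, RHS = 0 → satisfies claim
(2, 6): LHS = sin(8) ≈ 0.9894, RHS = sin(6) + sin(2) ≈ 0.6299 → counterexample
(2, 1): LHS = sin(3) ≈ 0.1411, RHS = sin(1) + sin(2) ≈ 1.751 → counterexample
(0, 4): LHS = sin(4) ≈ -0.7568, RHS = sin(4) ≈ -0.7568 → satisfies claim

That makes 2 counterexamples.

Answer: 2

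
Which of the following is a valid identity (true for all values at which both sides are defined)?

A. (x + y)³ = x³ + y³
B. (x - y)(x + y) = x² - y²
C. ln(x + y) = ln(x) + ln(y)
A: fails at (3, 4) — LHS = 343, RHS = 91.
B: holds — e.g. at (5, 8), both sides equal -39.
C: fails at (1, 3) — LHS = ln(4) ≈ 1.386, RHS = ln(3) ≈ 1.099.

Answer: B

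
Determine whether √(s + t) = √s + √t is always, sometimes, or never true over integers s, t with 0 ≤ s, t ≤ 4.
Sometimes true

It holds at (s, t) = (4, 0) (both sides equal 2), but fails at (s, t) = (1, 4) (LHS = √(5) ≈ 2.236, RHS = 3).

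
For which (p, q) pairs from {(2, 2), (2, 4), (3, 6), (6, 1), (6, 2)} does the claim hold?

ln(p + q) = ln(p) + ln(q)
(2, 2)

Testing each pair:
(2, 2): LHS = ln(4) ≈ 1.386, RHS = 2·ln(2) ≈ 1.386 → holds
(2, 4): LHS = ln(6) ≈ 1.792, RHS = ln(2) + ln(4) ≈ 2.079 → fails
(3, 6): LHS = ln(9) ≈ 2.197, RHS = ln(3) + ln(6) ≈ 2.89 → fails
(6, 1): LHS = ln(7) ≈ 1.946, RHS = ln(6) ≈ 1.792 → fails
(6, 2): LHS = ln(8) ≈ 2.079, RHS = ln(2) + ln(6) ≈ 2.485 → fails

1 of 5 pairs satisfies the claim.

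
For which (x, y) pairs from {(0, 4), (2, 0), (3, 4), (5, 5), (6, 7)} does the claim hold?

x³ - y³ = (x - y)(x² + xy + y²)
All pairs

Testing each pair:
(0, 4): LHS = -64, RHS = -64 → holds
(2, 0): LHS = 8, RHS = 8 → holds
(3, 4): LHS = -37, RHS = -37 → holds
(5, 5): LHS = 0, RHS = 0 → holds
(6, 7): LHS = -127, RHS = -127 → holds

Every pair satisfies the claim.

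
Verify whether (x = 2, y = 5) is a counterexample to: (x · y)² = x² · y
Yes

Substituting x = 2, y = 5:
LHS = (2 · 5)² = 100
RHS = 2² · 5 = 20

Since LHS ≠ RHS, this pair disproves the claim.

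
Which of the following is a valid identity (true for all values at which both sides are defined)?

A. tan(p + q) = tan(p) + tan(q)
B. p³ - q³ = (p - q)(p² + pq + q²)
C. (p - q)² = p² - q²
A: fails at (3, 3) — LHS = tan(6) ≈ -0.291, RHS = 2·tan(3) ≈ -0.2851.
B: holds — e.g. at (5, 8), both sides equal -387.
C: fails at (4, 5) — LHS = 1, RHS = -9.

Answer: B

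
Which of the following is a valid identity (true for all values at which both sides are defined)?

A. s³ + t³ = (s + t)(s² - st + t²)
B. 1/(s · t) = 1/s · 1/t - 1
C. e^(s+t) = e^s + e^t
A: holds — e.g. at (3, 4), both sides equal 91.
B: fails at (5, 5) — LHS = 1/25, RHS = -24/25.
C: fails at (3, 7) — LHS = e^10 ≈ 22026.5, RHS = e^3 + e^7 ≈ 1117.

Answer: A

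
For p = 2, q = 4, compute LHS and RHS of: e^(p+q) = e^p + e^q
LHS = e^(2+4) = e^6 ≈ 403.4
RHS = e^2 + e^4 ≈ 61.99

LHS ≠ RHS (they differ by about 341.4), so the equation does not hold here.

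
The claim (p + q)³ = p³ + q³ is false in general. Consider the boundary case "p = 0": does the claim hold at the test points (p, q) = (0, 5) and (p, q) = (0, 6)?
Yes, holds at both test points

At (0, 5): LHS = 125, RHS = 125 → equal
At (0, 6): LHS = 216, RHS = 216 → equal

So the claim does hold at both of these boundary points, even though it is not an identity.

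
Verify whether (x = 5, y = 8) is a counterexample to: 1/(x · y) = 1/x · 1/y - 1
Yes

Substituting x = 5, y = 8:
LHS = 1/(5 · 8) = 1/40
RHS = 1/5 · 1/8 - 1 = -39/40

Since LHS ≠ RHS, this pair disproves the claim.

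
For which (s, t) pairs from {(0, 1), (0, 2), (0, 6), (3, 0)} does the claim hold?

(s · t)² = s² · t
Testing each pair:
(0, 1): LHS = 0, RHS = 0 → holds
(0, 2): LHS = 0, RHS = 0 → holds
(0, 6): LHS = 0, RHS = 0 → holds
(3, 0): LHS = 0, RHS = 0 → holds

Every pair satisfies the claim.

Answer: All pairs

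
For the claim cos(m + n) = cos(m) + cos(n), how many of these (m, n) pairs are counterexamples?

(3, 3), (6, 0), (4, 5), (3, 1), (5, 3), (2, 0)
Testing each pair:
(3, 3): LHS = cos(6) ≈ 0.9602, RHS = 2·cos(3) ≈ -1.98 → counterexample
(6, 0): LHS = cos(6) ≈ 0.9602, RHS = cos(6) + 1 ≈ 1.96 → counterexample
(4, 5): LHS = cos(9) ≈ -0.9111, RHS = cos(4) + cos(5) ≈ -0.37 → counterexample
(3, 1): LHS = cos(4) ≈ -0.6536, RHS = cos(3) + cos(1) ≈ -0.4497 → counterexample
(5, 3): LHS = cos(8) ≈ -0.1455, RHS = cos(3) + cos(5) ≈ -0.7063 → counterexample
(2, 0): LHS = cos(2) ≈ -0.4161, RHS = cos(2) + 1 ≈ 0.5839 → counterexample

That makes 6 counterexamples.

Answer: 6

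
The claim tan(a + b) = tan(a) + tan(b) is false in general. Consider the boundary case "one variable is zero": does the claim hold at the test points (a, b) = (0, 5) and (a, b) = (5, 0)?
Yes, holds at both test points

At (0, 5): LHS = tan(5) ≈ -3.381, RHS = tan(5) ≈ -3.381 → equal
At (5, 0): LHS = tan(5) ≈ -3.381, RHS = tan(5) ≈ -3.381 → equal

So the claim does hold at both of these boundary points, even though it is not an identity.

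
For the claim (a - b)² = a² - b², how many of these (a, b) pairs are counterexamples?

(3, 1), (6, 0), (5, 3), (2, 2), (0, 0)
Testing each pair:
(3, 1): LHS = 4, RHS = 8 → counterexample
(6, 0): LHS = 36, RHS = 36 → satisfies claim
(5, 3): LHS = 4, RHS = 16 → counterexample
(2, 2): LHS = 0, RHS = 0 → satisfies claim
(0, 0): LHS = 0, RHS = 0 → satisfies claim

That makes 2 counterexamples.

Answer: 2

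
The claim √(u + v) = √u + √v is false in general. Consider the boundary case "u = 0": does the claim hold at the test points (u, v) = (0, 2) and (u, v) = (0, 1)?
Yes, holds at both test points

At (0, 2): LHS = √(2) ≈ 1.414, RHS = √(2) ≈ 1.414 → equal
At (0, 1): LHS = 1, RHS = 1 → equal

So the claim does hold at both of these boundary points, even though it is not an identity.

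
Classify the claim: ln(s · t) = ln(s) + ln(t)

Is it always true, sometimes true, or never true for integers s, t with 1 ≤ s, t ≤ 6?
Always true

The identity holds for every pair in the range. For instance at (s, t) = (2, 5): both sides equal ln(10) ≈ 2.303.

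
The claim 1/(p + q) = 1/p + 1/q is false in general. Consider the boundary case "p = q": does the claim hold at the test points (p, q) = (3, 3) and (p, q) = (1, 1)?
No, fails at both test points

At (3, 3): LHS = 1/6 ≠ RHS = 2/3
At (1, 1): LHS = 1/2 ≠ RHS = 2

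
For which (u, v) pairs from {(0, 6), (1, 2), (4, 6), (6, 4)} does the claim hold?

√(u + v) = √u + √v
Testing each pair:
(0, 6): LHS = √(6) ≈ 2.449, RHS = √(6) ≈ 2.449 → holds
(1, 2): LHS = √(3) ≈ 1.732, RHS = 1 + √(2) ≈ 2.414 → fails
(4, 6): LHS = √(10) ≈ 3.162, RHS = 2 + √(6) ≈ 4.449 → fails
(6, 4): LHS = √(10) ≈ 3.162, RHS = 2 + √(6) ≈ 4.449 → fails

1 of 4 pairs satisfies the claim.

Answer: (0, 6)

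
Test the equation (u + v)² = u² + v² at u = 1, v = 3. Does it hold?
Substituting u = 1, v = 3:

LHS = (1 + 3)² = 16
RHS = 1² + 3² = 10

LHS ≠ RHS, so the equation does not hold at this point.

Answer: Fails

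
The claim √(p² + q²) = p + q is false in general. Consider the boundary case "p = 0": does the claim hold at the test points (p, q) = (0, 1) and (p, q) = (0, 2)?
Yes, holds at both test points

At (0, 1): LHS = 1, RHS = 1 → equal
At (0, 2): LHS = 2, RHS = 2 → equal

So the claim does hold at both of these boundary points, even though it is not an identity.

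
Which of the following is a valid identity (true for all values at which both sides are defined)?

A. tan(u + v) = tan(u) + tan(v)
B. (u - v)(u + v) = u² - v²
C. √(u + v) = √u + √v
A: fails at (2, 5) — LHS = tan(7) ≈ 0.8714, RHS = tan(5) + tan(2) ≈ -5.566.
B: holds — e.g. at (2, 7), both sides equal -45.
C: fails at (2, 4) — LHS = √(6) ≈ 2.449, RHS = √(2) + 2 ≈ 3.414.

Answer: B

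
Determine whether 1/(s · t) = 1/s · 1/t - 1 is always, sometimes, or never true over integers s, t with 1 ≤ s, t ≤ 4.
The claim fails for every pair in the range. For instance at (s, t) = (4, 4): LHS = 1/16, RHS = -15/16.

Answer: Never true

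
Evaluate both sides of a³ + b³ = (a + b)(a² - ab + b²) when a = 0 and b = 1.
LHS = 0³ + 1³ = 1
RHS = (0 + 1)(0² - 0·1 + 1²) = 1

LHS = RHS: the two sides agree.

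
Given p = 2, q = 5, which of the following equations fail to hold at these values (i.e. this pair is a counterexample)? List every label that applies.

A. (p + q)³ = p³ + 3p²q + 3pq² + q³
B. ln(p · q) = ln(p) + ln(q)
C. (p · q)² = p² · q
C

Evaluating each claim at the given values:
A. LHS = 343, RHS = 343 → holds here (LHS = RHS)
B. LHS = ln(10) ≈ 2.303, RHS = ln(2) + ln(5) ≈ 2.303 → holds here (LHS = RHS)
C. LHS = 100, RHS = 20 → fails here (LHS ≠ RHS)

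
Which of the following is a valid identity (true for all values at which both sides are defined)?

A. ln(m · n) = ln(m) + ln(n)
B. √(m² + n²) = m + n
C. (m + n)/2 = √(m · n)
A

A: holds — e.g. at (1, 2), both sides equal ln(2) ≈ 0.6931.
B: fails at (4, 4) — LHS = 4·√(2) ≈ 5.657, RHS = 8.
C: fails at (2, 7) — LHS = 9/2, RHS = √(14) ≈ 3.742.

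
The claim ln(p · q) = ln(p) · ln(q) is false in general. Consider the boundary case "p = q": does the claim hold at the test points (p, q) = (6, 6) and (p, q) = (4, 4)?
At (6, 6): LHS = ln(36) ≈ 3.584 ≠ RHS = ln(6)² ≈ 3.21
At (4, 4): LHS = ln(16) ≈ 2.773 ≠ RHS = ln(4)² ≈ 1.922

Answer: No, fails at both test points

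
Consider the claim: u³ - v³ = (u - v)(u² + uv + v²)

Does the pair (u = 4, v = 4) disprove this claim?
Substituting u = 4, v = 4:
LHS = 4³ - 4³ = 0
RHS = (4 - 4)(4² + 4·4 + 4²) = 0

The sides agree, so this pair does not disprove the claim.

Answer: No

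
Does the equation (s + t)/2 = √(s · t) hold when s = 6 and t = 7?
Fails

Substituting s = 6, t = 7:

LHS = (6 + 7)/2 = 13/2
RHS = √(6 · 7) = √(42) ≈ 6.481

LHS ≠ RHS, so the equation does not hold at this point.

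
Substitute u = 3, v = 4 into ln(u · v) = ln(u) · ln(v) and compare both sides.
LHS = ln(3 · 4) = ln(12) ≈ 2.485
RHS = ln(3) · ln(4) ≈ 1.523

LHS ≠ RHS (they differ by about 0.9619), so the equation does not hold here.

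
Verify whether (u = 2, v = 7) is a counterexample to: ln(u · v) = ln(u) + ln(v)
No

Substituting u = 2, v = 7:
LHS = ln(2 · 7) = ln(14) ≈ 2.639
RHS = ln(2) + ln(7) ≈ 2.639

The sides agree, so this pair does not disprove the claim.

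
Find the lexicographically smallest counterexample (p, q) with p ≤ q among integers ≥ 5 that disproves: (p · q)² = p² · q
(p, q) = (5, 5)

Substituting (5, 5) into the claim:
LHS = (5 · 5)² = 625
RHS = 5² · 5 = 125

Since LHS ≠ RHS, this pair disproves the claim, and no lexicographically smaller pair (p ≤ q, integers ≥ 5) does.

For instance (10, 11) is also a counterexample (LHS = 12100, RHS = 1100), but it's lexicographically larger.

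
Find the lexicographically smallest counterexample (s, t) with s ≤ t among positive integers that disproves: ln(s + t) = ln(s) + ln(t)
Substituting (1, 1) into the claim:
LHS = ln(1 + 1) = ln(2) ≈ 0.6931
RHS = ln(1) + ln(1) = 0

Since LHS ≠ RHS, this pair disproves the claim, and no lexicographically smaller pair (s ≤ t, positive integers) does.

For instance (1, 7) is also a counterexample (LHS = ln(8) ≈ 2.079, RHS = ln(7) ≈ 1.946), but it's lexicographically larger.

Answer: (s, t) = (1, 1)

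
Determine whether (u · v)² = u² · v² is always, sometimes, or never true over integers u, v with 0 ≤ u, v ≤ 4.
The identity holds for every pair in the range. For instance at (u, v) = (3, 2): both sides equal 36.

Answer: Always true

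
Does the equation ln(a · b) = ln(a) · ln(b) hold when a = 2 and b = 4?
Substituting a = 2, b = 4:

LHS = ln(2 · 4) = ln(8) ≈ 2.079
RHS = ln(2) · ln(4) ≈ 0.9609

LHS ≠ RHS, so the equation does not hold at this point.

Answer: Fails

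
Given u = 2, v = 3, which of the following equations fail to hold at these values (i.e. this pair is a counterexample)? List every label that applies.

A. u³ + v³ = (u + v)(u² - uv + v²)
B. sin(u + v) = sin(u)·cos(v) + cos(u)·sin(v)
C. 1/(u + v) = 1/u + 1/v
C

Evaluating each claim at the given values:
A. LHS = 35, RHS = 35 → holds here (LHS = RHS)
B. LHS = sin(5) ≈ -0.9589, RHS = sin(2)·cos(3) + sin(3)·cos(2) ≈ -0.9589 → holds here (LHS = RHS)
C. LHS = 1/5, RHS = 5/6 → fails here (LHS ≠ RHS)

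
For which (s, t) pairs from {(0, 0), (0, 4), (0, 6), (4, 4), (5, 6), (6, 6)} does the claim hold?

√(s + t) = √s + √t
(0, 0), (0, 4), (0, 6)

Testing each pair:
(0, 0): LHS = 0, RHS = 0 → holds
(0, 4): LHS = 2, RHS = 2 → holds
(0, 6): LHS = √(6) ≈ 2.449, RHS = √(6) ≈ 2.449 → holds
(4, 4): LHS = 2·√(2) ≈ 2.828, RHS = 4 → fails
(5, 6): LHS = √(11) ≈ 3.317, RHS = √(5) + √(6) ≈ 4.686 → fails
(6, 6): LHS = 2·√(3) ≈ 3.464, RHS = 2·√(6) ≈ 4.899 → fails

3 of 6 pairs satisfy the claim.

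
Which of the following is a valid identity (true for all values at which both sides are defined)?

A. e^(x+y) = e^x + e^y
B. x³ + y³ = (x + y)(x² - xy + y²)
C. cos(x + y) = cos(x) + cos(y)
B

A: fails at (3, 3) — LHS = e^6 ≈ 403.4, RHS = 2·e^3 ≈ 40.17.
B: holds — e.g. at (2, 5), both sides equal 133.
C: fails at (5, 5) — LHS = cos(10) ≈ -0.8391, RHS = 2·cos(5) ≈ 0.5673.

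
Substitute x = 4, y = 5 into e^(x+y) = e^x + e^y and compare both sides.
LHS = e^(4+5) = e^9 ≈ 8103
RHS = e^4 + e^5 ≈ 203

LHS ≠ RHS (they differ by about 7900), so the equation does not hold here.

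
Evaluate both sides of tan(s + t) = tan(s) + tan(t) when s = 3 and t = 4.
LHS = tan(3 + 4) = tan(7) ≈ 0.8714
RHS = tan(3) + tan(4) ≈ 1.015

LHS ≠ RHS (they differ by about 0.1438), so the equation does not hold here.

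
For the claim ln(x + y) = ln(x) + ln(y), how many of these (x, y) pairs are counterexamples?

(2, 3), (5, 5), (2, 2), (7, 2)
Testing each pair:
(2, 3): LHS = ln(5) ≈ 1.609, RHS = ln(2) + ln(3) ≈ 1.792 → counterexample
(5, 5): LHS = ln(10) ≈ 2.303, RHS = 2·ln(5) ≈ 3.219 → counterexample
(2, 2): LHS = ln(4) ≈ 1.386, RHS = 2·ln(2) ≈ 1.386 → satisfies claim
(7, 2): LHS = ln(9) ≈ 2.197, RHS = ln(2) + ln(7) ≈ 2.639 → counterexample

That makes 3 counterexamples.

Answer: 3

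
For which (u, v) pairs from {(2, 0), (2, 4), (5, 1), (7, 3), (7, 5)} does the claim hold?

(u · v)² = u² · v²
All pairs

Testing each pair:
(2, 0): LHS = 0, RHS = 0 → holds
(2, 4): LHS = 64, RHS = 64 → holds
(5, 1): LHS = 25, RHS = 25 → holds
(7, 3): LHS = 441, RHS = 441 → holds
(7, 5): LHS = 1225, RHS = 1225 → holds

Every pair satisfies the claim.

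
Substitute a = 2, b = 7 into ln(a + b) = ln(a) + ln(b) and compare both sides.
LHS = ln(2 + 7) = ln(9) ≈ 2.197
RHS = ln(2) + ln(7) ≈ 2.639

LHS ≠ RHS (they differ by about 0.4418), so the equation does not hold here.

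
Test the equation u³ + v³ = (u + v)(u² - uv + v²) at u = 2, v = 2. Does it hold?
Substituting u = 2, v = 2:

LHS = 2³ + 2³ = 16
RHS = (2 + 2)(2² - 2·2 + 2²) = 16

LHS = RHS, so the equation holds at this point.

Answer: Holds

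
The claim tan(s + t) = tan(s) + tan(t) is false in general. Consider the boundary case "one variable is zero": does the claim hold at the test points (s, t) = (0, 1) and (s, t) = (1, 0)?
At (0, 1): LHS = tan(1) ≈ 1.557, RHS = tan(1) ≈ 1.557 → equal
At (1, 0): LHS = tan(1) ≈ 1.557, RHS = tan(1) ≈ 1.557 → equal

So the claim does hold at both of these boundary points, even though it is not an identity.

Answer: Yes, holds at both test points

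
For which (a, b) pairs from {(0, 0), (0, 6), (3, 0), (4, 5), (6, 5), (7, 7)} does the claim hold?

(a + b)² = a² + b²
Testing each pair:
(0, 0): LHS = 0, RHS = 0 → holds
(0, 6): LHS = 36, RHS = 36 → holds
(3, 0): LHS = 9, RHS = 9 → holds
(4, 5): LHS = 81, RHS = 41 → fails
(6, 5): LHS = 121, RHS = 61 → fails
(7, 7): LHS = 196, RHS = 98 → fails

3 of 6 pairs satisfy the claim.

Answer: (0, 0), (0, 6), (3, 0)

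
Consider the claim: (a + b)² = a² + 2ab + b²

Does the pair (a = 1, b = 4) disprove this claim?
No

Substituting a = 1, b = 4:
LHS = (1 + 4)² = 25
RHS = 1² + 2·1·4 + 4² = 25

The sides agree, so this pair does not disprove the claim.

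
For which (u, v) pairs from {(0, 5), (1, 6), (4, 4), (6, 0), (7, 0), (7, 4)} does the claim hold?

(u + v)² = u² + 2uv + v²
All pairs

Testing each pair:
(0, 5): LHS = 25, RHS = 25 → holds
(1, 6): LHS = 49, RHS = 49 → holds
(4, 4): LHS = 64, RHS = 64 → holds
(6, 0): LHS = 36, RHS = 36 → holds
(7, 0): LHS = 49, RHS = 49 → holds
(7, 4): LHS = 121, RHS = 121 → holds

Every pair satisfies the claim.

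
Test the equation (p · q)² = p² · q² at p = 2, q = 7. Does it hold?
Holds

Substituting p = 2, q = 7:

LHS = (2 · 7)² = 196
RHS = 2² · 7² = 196

LHS = RHS, so the equation holds at this point.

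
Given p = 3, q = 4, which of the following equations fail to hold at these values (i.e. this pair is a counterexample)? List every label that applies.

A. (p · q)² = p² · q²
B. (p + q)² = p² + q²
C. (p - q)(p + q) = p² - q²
Evaluating each claim at the given values:
A. LHS = 144, RHS = 144 → holds here (LHS = RHS)
B. LHS = 49, RHS = 25 → fails here (LHS ≠ RHS)
C. LHS = -7, RHS = -7 → holds here (LHS = RHS)

Answer: B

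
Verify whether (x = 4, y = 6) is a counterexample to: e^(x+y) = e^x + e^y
Yes

Substituting x = 4, y = 6:
LHS = e^(4+6) = e^10 ≈ 22026.5
RHS = e^4 + e^6 ≈ 458

Since LHS ≠ RHS, this pair disproves the claim.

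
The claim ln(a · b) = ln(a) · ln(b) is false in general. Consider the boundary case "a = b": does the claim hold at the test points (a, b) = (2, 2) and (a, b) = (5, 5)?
At (2, 2): LHS = ln(4) ≈ 1.386 ≠ RHS = ln(2)² ≈ 0.4805
At (5, 5): LHS = ln(25) ≈ 3.219 ≠ RHS = ln(5)² ≈ 2.59

Answer: No, fails at both test points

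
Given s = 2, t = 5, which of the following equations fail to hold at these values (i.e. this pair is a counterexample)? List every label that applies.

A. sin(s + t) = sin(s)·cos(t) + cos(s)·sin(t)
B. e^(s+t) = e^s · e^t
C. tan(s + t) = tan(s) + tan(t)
Evaluating each claim at the given values:
A. LHS = sin(7) ≈ 0.657, RHS = sin(2)·cos(5) + sin(5)·cos(2) ≈ 0.657 → holds here (LHS = RHS)
B. LHS = e^7 ≈ 1097, RHS = e^7 ≈ 1097 → holds here (LHS = RHS)
C. LHS = tan(7) ≈ 0.8714, RHS = tan(5) + tan(2) ≈ -5.566 → fails here (LHS ≠ RHS)

Answer: C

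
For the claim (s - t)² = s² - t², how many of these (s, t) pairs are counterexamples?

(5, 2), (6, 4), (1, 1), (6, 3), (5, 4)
4

Testing each pair:
(5, 2): LHS = 9, RHS = 21 → counterexample
(6, 4): LHS = 4, RHS = 20 → counterexample
(1, 1): LHS = 0, RHS = 0 → satisfies claim
(6, 3): LHS = 9, RHS = 27 → counterexample
(5, 4): LHS = 1, RHS = 9 → counterexample

That makes 4 counterexamples.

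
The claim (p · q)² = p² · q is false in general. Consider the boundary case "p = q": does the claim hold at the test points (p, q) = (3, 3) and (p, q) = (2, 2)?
At (3, 3): LHS = 81 ≠ RHS = 27
At (2, 2): LHS = 16 ≠ RHS = 8

Answer: No, fails at both test points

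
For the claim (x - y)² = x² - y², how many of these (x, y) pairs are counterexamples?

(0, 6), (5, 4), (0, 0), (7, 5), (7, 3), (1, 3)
Testing each pair:
(0, 6): LHS = 36, RHS = -36 → counterexample
(5, 4): LHS = 1, RHS = 9 → counterexample
(0, 0): LHS = 0, RHS = 0 → satisfies claim
(7, 5): LHS = 4, RHS = 24 → counterexample
(7, 3): LHS = 16, RHS = 40 → counterexample
(1, 3): LHS = 4, RHS = -8 → counterexample

That makes 5 counterexamples.

Answer: 5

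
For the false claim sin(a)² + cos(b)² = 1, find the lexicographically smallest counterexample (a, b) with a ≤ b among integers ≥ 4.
(a, b) = (4, 5)

Substituting (4, 5) into the claim:
LHS = sin(4)² + cos(5)² ≈ 0.6532
RHS = 1

Since LHS ≠ RHS, this pair disproves the claim, and no lexicographically smaller pair (a ≤ b, integers ≥ 4) does.

For instance (5, 8) is also a counterexample (LHS = cos(8)² + sin(5)² ≈ 0.9407, RHS = 1), but it's lexicographically larger.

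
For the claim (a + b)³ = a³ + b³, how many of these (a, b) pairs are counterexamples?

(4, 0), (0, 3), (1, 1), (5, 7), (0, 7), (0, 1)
Testing each pair:
(4, 0): LHS = 64, RHS = 64 → satisfies claim
(0, 3): LHS = 27, RHS = 27 → satisfies claim
(1, 1): LHS = 8, RHS = 2 → counterexample
(5, 7): LHS = 1728, RHS = 468 → counterexample
(0, 7): LHS = 343, RHS = 343 → satisfies claim
(0, 1): LHS = 1, RHS = 1 → satisfies claim

That makes 2 counterexamples.

Answer: 2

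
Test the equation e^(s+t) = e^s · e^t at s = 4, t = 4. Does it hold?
Substituting s = 4, t = 4:

LHS = e^(4+4) = e^8 ≈ 2981
RHS = e^4 · e^4 = e^8 ≈ 2981

LHS = RHS, so the equation holds at this point.

Answer: Holds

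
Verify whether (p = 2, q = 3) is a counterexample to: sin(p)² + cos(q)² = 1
Yes

Substituting p = 2, q = 3:
LHS = sin(2)² + cos(3)² ≈ 1.807
RHS = 1

Since LHS ≠ RHS, this pair disproves the claim.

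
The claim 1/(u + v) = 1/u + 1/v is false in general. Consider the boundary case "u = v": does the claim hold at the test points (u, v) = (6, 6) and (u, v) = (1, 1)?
No, fails at both test points

At (6, 6): LHS = 1/12 ≠ RHS = 1/3
At (1, 1): LHS = 1/2 ≠ RHS = 2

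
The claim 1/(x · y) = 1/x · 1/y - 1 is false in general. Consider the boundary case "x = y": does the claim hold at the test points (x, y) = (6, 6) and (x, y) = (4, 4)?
At (6, 6): LHS = 1/36 ≠ RHS = -35/36
At (4, 4): LHS = 1/16 ≠ RHS = -15/16

Answer: No, fails at both test points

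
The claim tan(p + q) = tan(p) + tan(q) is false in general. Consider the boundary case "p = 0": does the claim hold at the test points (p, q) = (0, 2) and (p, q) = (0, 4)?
At (0, 2): LHS = tan(2) ≈ -2.185, RHS = tan(2) ≈ -2.185 → equal
At (0, 4): LHS = tan(4) ≈ 1.158, RHS = tan(4) ≈ 1.158 → equal

So the claim does hold at both of these boundary points, even though it is not an identity.

Answer: Yes, holds at both test points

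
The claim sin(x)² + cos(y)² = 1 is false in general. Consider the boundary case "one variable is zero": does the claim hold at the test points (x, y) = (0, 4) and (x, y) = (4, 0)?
At (0, 4): LHS = cos(4)² ≈ 0.4272 ≠ RHS = 1
At (4, 0): LHS = sin(4)² + 1 ≈ 1.573 ≠ RHS = 1

Answer: No, fails at both test points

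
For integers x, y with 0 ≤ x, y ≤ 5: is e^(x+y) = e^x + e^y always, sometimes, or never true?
Never true

The claim fails for every pair in the range. For instance at (x, y) = (4, 2): LHS = e^6 ≈ 403.4, RHS = e^2 + e^4 ≈ 61.99.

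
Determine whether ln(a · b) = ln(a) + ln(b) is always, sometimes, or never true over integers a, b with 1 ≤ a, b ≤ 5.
The identity holds for every pair in the range. For instance at (a, b) = (2, 1): both sides equal ln(2) ≈ 0.6931.

Answer: Always true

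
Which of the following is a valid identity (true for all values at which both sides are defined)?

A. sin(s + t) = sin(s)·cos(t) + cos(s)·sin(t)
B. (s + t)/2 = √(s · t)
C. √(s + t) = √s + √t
A: holds — e.g. at (4, 5), both sides equal sin(9) ≈ 0.4121.
B: fails at (5, 8) — LHS = 13/2, RHS = 2·√(10) ≈ 6.325.
C: fails at (2, 2) — LHS = 2, RHS = 2·√(2) ≈ 2.828.

Answer: A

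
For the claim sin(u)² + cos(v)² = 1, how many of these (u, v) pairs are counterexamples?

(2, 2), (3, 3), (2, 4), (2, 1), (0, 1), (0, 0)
Testing each pair:
(2, 2): LHS = cos(2)² + sin(2)² = 1, RHS = 1 → satisfies claim
(3, 3): LHS = sin(3)² + cos(3)² = 1, RHS = 1 → satisfies claim
(2, 4): LHS = cos(4)² + sin(2)² ≈ 1.254, RHS = 1 → counterexample
(2, 1): LHS = cos(1)² + sin(2)² ≈ 1.119, RHS = 1 → counterexample
(0, 1): LHS = cos(1)² ≈ 0.2919, RHS = 1 → counterexample
(0, 0): LHS = 1, RHS = 1 → satisfies claim

That makes 3 counterexamples.

Answer: 3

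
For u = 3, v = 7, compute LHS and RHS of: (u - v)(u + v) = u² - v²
LHS = (3 - 7)(3 + 7) = -40
RHS = 3² - 7² = -40

LHS = RHS: the two sides agree.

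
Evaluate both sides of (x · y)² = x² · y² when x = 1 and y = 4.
LHS = (1 · 4)² = 16
RHS = 1² · 4² = 16

LHS = RHS: the two sides agree.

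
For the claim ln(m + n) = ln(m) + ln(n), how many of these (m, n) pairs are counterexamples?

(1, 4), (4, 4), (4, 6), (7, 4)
4

Testing each pair:
(1, 4): LHS = ln(5) ≈ 1.609, RHS = ln(4) ≈ 1.386 → counterexample
(4, 4): LHS = ln(8) ≈ 2.079, RHS = 2·ln(4) ≈ 2.773 → counterexample
(4, 6): LHS = ln(10) ≈ 2.303, RHS = ln(4) + ln(6) ≈ 3.178 → counterexample
(7, 4): LHS = ln(11) ≈ 2.398, RHS = ln(4) + ln(7) ≈ 3.332 → counterexample

That makes 4 counterexamples.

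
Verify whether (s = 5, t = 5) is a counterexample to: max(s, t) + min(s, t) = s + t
Substituting s = 5, t = 5:
LHS = max(5, 5) + min(5, 5) = 10
RHS = 5 + 5 = 10

The sides agree, so this pair does not disprove the claim.

Answer: No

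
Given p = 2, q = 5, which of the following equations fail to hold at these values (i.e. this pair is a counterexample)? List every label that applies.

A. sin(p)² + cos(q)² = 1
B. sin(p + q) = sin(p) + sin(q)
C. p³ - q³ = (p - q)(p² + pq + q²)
Evaluating each claim at the given values:
A. LHS = cos(5)² + sin(2)² ≈ 0.9073, RHS = 1 → fails here (LHS ≠ RHS)
B. LHS = sin(7) ≈ 0.657, RHS = sin(5) + sin(2) ≈ -0.04963 → fails here (LHS ≠ RHS)
C. LHS = -117, RHS = -117 → holds here (LHS = RHS)

Answer: A, B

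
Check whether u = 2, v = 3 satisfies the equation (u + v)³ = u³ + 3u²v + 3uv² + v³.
Holds

Substituting u = 2, v = 3:

LHS = (2 + 3)³ = 125
RHS = 2³ + 3·2²·3 + 3·2·3² + 3³ = 125

LHS = RHS, so the equation holds at this point.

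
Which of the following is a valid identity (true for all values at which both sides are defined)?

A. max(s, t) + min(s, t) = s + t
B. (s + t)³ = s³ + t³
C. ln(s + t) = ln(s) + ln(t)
A: holds — e.g. at (5, 8), both sides equal 13.
B: fails at (3, 5) — LHS = 512, RHS = 152.
C: fails at (1, 3) — LHS = ln(4) ≈ 1.386, RHS = ln(3) ≈ 1.099.

Answer: A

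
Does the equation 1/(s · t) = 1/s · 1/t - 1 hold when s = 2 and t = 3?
Fails

Substituting s = 2, t = 3:

LHS = 1/(2 · 3) = 1/6
RHS = 1/2 · 1/3 - 1 = -5/6

LHS ≠ RHS, so the equation does not hold at this point.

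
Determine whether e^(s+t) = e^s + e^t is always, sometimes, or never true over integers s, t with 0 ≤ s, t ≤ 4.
The claim fails for every pair in the range. For instance at (s, t) = (1, 1): LHS = e^2 ≈ 7.389, RHS = 2·e ≈ 5.437.

Answer: Never true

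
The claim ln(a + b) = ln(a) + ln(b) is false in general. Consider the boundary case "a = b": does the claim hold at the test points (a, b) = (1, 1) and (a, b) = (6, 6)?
At (1, 1): LHS = ln(2) ≈ 0.6931 ≠ RHS = 0
At (6, 6): LHS = ln(12) ≈ 2.485 ≠ RHS = 2·ln(6) ≈ 3.584

Answer: No, fails at both test points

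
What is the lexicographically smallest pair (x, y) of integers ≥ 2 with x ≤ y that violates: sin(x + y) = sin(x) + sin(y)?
(x, y) = (2, 2)

Substituting (2, 2) into the claim:
LHS = sin(2 + 2) = sin(4) ≈ -0.7568
RHS = sin(2) + sin(2) = 2·sin(2) ≈ 1.819

Since LHS ≠ RHS, this pair disproves the claim, and no lexicographically smaller pair (x ≤ y, integers ≥ 2) does.

For instance (6, 9) is also a counterexample (LHS = sin(15) ≈ 0.6503, RHS = sin(6) + sin(9) ≈ 0.1327), but it's lexicographically larger.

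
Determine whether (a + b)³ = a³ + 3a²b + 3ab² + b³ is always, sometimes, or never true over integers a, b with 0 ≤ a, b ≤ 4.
The identity holds for every pair in the range. For instance at (a, b) = (0, 3): both sides equal 27.

Answer: Always true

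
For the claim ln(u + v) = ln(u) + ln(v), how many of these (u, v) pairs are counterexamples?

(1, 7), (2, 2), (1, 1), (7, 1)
Testing each pair:
(1, 7): LHS = ln(8) ≈ 2.079, RHS = ln(7) ≈ 1.946 → counterexample
(2, 2): LHS = ln(4) ≈ 1.386, RHS = 2·ln(2) ≈ 1.386 → satisfies claim
(1, 1): LHS = ln(2) ≈ 0.6931, RHS = 0 → counterexample
(7, 1): LHS = ln(8) ≈ 2.079, RHS = ln(7) ≈ 1.946 → counterexample

That makes 3 counterexamples.

Answer: 3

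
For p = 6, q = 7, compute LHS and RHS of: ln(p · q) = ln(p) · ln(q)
LHS = ln(6 · 7) = ln(42) ≈ 3.738
RHS = ln(6) · ln(7) ≈ 3.487

LHS ≠ RHS (they differ by about 0.2511), so the equation does not hold here.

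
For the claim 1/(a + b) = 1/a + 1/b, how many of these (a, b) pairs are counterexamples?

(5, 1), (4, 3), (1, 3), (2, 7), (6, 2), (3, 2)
6

Testing each pair:
(5, 1): LHS = 1/6, RHS = 6/5 → counterexample
(4, 3): LHS = 1/7, RHS = 7/12 → counterexample
(1, 3): LHS = 1/4, RHS = 4/3 → counterexample
(2, 7): LHS = 1/9, RHS = 9/14 → counterexample
(6, 2): LHS = 1/8, RHS = 2/3 → counterexample
(3, 2): LHS = 1/5, RHS = 5/6 → counterexample

That makes 6 counterexamples.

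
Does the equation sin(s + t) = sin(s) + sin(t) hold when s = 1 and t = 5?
Fails

Substituting s = 1, t = 5:

LHS = sin(1 + 5) = sin(6) ≈ -0.2794
RHS = sin(1) + sin(5) ≈ -0.1175

LHS ≠ RHS, so the equation does not hold at this point.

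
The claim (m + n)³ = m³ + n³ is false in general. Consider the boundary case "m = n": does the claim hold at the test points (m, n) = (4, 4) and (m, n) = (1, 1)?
At (4, 4): LHS = 512 ≠ RHS = 128
At (1, 1): LHS = 8 ≠ RHS = 2

Answer: No, fails at both test points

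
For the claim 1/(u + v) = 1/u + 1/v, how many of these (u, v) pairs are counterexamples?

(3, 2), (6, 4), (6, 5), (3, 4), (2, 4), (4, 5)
6

Testing each pair:
(3, 2): LHS = 1/5, RHS = 5/6 → counterexample
(6, 4): LHS = 1/10, RHS = 5/12 → counterexample
(6, 5): LHS = 1/11, RHS = 11/30 → counterexample
(3, 4): LHS = 1/7, RHS = 7/12 → counterexample
(2, 4): LHS = 1/6, RHS = 3/4 → counterexample
(4, 5): LHS = 1/9, RHS = 9/20 → counterexample

That makes 6 counterexamples.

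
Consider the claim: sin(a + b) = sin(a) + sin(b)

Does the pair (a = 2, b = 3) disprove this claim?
Yes

Substituting a = 2, b = 3:
LHS = sin(2 + 3) = sin(5) ≈ -0.9589
RHS = sin(2) + sin(3) ≈ 1.05

Since LHS ≠ RHS, this pair disproves the claim.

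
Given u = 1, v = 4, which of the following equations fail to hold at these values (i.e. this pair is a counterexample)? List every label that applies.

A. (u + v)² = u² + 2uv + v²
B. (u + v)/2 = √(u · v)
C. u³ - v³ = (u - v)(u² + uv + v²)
B

Evaluating each claim at the given values:
A. LHS = 25, RHS = 25 → holds here (LHS = RHS)
B. LHS = 5/2, RHS = 2 → fails here (LHS ≠ RHS)
C. LHS = -63, RHS = -63 → holds here (LHS = RHS)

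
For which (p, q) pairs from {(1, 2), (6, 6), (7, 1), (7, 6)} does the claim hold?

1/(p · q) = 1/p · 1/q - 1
None

Testing each pair:
(1, 2): LHS = 1/2, RHS = -1/2 → fails
(6, 6): LHS = 1/36, RHS = -35/36 → fails
(7, 1): LHS = 1/7, RHS = -6/7 → fails
(7, 6): LHS = 1/42, RHS = -41/42 → fails

No pair satisfies the claim.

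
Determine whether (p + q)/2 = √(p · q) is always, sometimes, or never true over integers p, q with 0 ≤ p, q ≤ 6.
Sometimes true

It holds at (p, q) = (1, 1) (both sides equal 1), but fails at (p, q) = (4, 1) (LHS = 5/2, RHS = 2).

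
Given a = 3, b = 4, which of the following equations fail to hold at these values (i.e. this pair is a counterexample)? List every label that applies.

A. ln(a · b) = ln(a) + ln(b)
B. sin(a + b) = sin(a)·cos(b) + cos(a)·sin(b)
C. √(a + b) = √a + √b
Evaluating each claim at the given values:
A. LHS = ln(12) ≈ 2.485, RHS = ln(3) + ln(4) ≈ 2.485 → holds here (LHS = RHS)
B. LHS = sin(7) ≈ 0.657, RHS = sin(3)·cos(4) + sin(4)·cos(3) ≈ 0.657 → holds here (LHS = RHS)
C. LHS = √(7) ≈ 2.646, RHS = √(3) + 2 ≈ 3.732 → fails here (LHS ≠ RHS)

Answer: C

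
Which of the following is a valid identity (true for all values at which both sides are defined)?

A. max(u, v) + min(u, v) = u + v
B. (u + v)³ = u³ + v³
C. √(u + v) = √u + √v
A

A: holds — e.g. at (3, 4), both sides equal 7.
B: fails at (1, 5) — LHS = 216, RHS = 126.
C: fails at (4, 4) — LHS = 2·√(2) ≈ 2.828, RHS = 4.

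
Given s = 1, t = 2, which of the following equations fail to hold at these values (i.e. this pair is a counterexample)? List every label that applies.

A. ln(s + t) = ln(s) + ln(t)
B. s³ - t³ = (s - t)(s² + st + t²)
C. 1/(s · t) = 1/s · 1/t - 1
Evaluating each claim at the given values:
A. LHS = ln(3) ≈ 1.099, RHS = ln(2) ≈ 0.6931 → fails here (LHS ≠ RHS)
B. LHS = -7, RHS = -7 → holds here (LHS = RHS)
C. LHS = 1/2, RHS = -1/2 → fails here (LHS ≠ RHS)

Answer: A, C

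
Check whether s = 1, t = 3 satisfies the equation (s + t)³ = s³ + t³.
Fails

Substituting s = 1, t = 3:

LHS = (1 + 3)³ = 64
RHS = 1³ + 3³ = 28

LHS ≠ RHS, so the equation does not hold at this point.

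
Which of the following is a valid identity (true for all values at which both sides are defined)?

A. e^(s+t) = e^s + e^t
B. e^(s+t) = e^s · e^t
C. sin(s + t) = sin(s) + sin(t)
A: fails at (0, 1) — LHS = e ≈ 2.718, RHS = 1 + e ≈ 3.718.
B: holds — e.g. at (3, 4), both sides equal e^7 ≈ 1097.
C: fails at (2, 4) — LHS = sin(6) ≈ -0.2794, RHS = sin(4) + sin(2) ≈ 0.1525.

Answer: B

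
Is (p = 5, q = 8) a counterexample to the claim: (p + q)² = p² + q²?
Substituting p = 5, q = 8:
LHS = (5 + 8)² = 169
RHS = 5² + 8² = 89

Since LHS ≠ RHS, this pair disproves the claim.

Answer: Yes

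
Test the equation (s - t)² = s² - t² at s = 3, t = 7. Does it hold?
Substituting s = 3, t = 7:

LHS = (3 - 7)² = 16
RHS = 3² - 7² = -40

LHS ≠ RHS, so the equation does not hold at this point.

Answer: Fails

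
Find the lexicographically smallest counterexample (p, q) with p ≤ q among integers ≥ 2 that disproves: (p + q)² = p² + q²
Substituting (2, 2) into the claim:
LHS = (2 + 2)² = 16
RHS = 2² + 2² = 8

Since LHS ≠ RHS, this pair disproves the claim, and no lexicographically smaller pair (p ≤ q, integers ≥ 2) does.

For instance (8, 8) is also a counterexample (LHS = 256, RHS = 128), but it's lexicographically larger.

Answer: (p, q) = (2, 2)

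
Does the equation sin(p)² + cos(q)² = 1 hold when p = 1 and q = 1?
Holds

Substituting p = 1, q = 1:

LHS = sin(1)² + cos(1)² = 1
RHS = 1

LHS = RHS, so the equation holds at this point.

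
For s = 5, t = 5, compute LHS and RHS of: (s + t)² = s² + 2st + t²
LHS = (5 + 5)² = 100
RHS = 5² + 2·5·5 + 5² = 100

LHS = RHS: the two sides agree.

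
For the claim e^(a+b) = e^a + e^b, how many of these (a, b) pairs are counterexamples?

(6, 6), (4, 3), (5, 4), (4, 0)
Testing each pair:
(6, 6): LHS = e^12 ≈ 162754.8, RHS = 2·e^6 ≈ 806.9 → counterexample
(4, 3): LHS = e^7 ≈ 1097, RHS = e^3 + e^4 ≈ 74.68 → counterexample
(5, 4): LHS = e^9 ≈ 8103, RHS = e^4 + e^5 ≈ 203 → counterexample
(4, 0): LHS = e^4 ≈ 54.6, RHS = 1 + e^4 ≈ 55.6 → counterexample

That makes 4 counterexamples.

Answer: 4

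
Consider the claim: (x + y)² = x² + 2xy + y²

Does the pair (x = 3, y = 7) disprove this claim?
Substituting x = 3, y = 7:
LHS = (3 + 7)² = 100
RHS = 3² + 2·3·7 + 7² = 100

The sides agree, so this pair does not disprove the claim.

Answer: No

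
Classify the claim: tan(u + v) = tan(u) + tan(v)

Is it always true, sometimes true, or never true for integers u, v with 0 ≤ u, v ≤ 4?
It holds at (u, v) = (2, 0) (both sides equal tan(2) ≈ -2.185), but fails at (u, v) = (1, 2) (LHS = tan(3) ≈ -0.1425, RHS = tan(2) + tan(1) ≈ -0.6276).

Answer: Sometimes true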